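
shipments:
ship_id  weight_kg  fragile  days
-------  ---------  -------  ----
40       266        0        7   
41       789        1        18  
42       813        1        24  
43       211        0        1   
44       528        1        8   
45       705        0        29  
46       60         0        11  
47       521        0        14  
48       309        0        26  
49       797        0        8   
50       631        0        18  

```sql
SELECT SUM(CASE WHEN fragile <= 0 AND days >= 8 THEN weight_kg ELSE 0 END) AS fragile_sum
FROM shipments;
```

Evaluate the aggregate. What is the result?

3023

ship_id=40: ✗
ship_id=41: ✗
ship_id=42: ✗
ship_id=43: ✗
ship_id=44: ✗
ship_id=45: ✓ → 705
ship_id=46: ✓ → 60
ship_id=47: ✓ → 521
ship_id=48: ✓ → 309
ship_id=49: ✓ → 797
ship_id=50: ✓ → 631
fragile_sum = 705 + 60 + 521 + 309 + 797 + 631 = 3023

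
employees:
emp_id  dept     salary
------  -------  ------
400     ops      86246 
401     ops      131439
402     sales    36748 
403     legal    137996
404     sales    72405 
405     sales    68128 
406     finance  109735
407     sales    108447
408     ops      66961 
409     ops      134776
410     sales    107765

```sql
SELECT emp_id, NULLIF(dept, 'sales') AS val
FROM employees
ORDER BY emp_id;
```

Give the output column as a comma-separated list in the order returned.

emp_id=400: dept=ops vs sales: differ → ops
emp_id=401: dept=ops vs sales: differ → ops
emp_id=402: dept=sales vs sales: equal → NULL
emp_id=403: dept=legal vs sales: differ → legal
emp_id=404: dept=sales vs sales: equal → NULL
emp_id=405: dept=sales vs sales: equal → NULL
emp_id=406: dept=finance vs sales: differ → finance
emp_id=407: dept=sales vs sales: equal → NULL
emp_id=408: dept=ops vs sales: differ → ops
emp_id=409: dept=ops vs sales: differ → ops
emp_id=410: dept=sales vs sales: equal → NULL

ops, ops, NULL, legal, NULL, NULL, finance, NULL, ops, ops, NULL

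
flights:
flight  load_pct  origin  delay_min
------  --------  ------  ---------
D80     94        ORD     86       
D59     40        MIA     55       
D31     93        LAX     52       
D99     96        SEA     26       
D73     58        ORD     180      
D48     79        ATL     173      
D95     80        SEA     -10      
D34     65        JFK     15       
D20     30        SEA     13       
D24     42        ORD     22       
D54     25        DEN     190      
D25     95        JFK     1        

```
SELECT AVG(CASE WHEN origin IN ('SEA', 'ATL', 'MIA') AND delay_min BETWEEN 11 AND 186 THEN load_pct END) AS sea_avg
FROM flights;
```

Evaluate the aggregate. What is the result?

61.25

flight=D80: ✗
flight=D59: ✓ → 40
flight=D31: ✗
flight=D99: ✓ → 96
flight=D73: ✗
flight=D48: ✓ → 79
flight=D95: ✗
flight=D34: ✗
flight=D20: ✓ → 30
flight=D24: ✗
flight=D54: ✗
flight=D25: ✗
sea_avg = (40 + 96 + 79 + 30) / 4 = 61.25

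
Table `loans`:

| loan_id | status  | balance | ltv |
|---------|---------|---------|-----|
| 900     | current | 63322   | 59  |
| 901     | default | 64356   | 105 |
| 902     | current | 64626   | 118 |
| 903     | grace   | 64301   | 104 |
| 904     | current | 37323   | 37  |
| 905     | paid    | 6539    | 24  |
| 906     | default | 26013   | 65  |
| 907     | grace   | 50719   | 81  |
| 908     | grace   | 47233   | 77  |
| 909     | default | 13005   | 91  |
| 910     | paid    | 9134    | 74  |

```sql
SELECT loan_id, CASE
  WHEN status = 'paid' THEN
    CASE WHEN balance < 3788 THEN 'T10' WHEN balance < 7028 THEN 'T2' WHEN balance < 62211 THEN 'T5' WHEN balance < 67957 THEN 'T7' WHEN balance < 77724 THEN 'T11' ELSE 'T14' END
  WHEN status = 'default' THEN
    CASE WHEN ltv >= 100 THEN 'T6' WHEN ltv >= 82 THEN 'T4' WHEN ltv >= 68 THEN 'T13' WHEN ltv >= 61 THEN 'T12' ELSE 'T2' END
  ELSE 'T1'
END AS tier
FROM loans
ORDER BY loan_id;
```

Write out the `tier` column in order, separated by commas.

T1, T6, T1, T1, T1, T2, T12, T1, T1, T4, T5

loan_id=900: status='current' → outer ELSE → T1
loan_id=901: status='default' → inner[ltv >= 100] → T6
loan_id=902: status='current' → outer ELSE → T1
loan_id=903: status='grace' → outer ELSE → T1
loan_id=904: status='current' → outer ELSE → T1
loan_id=905: status='paid' → inner[balance < 7028] → T2
loan_id=906: status='default' → inner[ltv >= 61] → T12
loan_id=907: status='grace' → outer ELSE → T1
loan_id=908: status='grace' → outer ELSE → T1
loan_id=909: status='default' → inner[ltv >= 82] → T4
loan_id=910: status='paid' → inner[balance < 62211] → T5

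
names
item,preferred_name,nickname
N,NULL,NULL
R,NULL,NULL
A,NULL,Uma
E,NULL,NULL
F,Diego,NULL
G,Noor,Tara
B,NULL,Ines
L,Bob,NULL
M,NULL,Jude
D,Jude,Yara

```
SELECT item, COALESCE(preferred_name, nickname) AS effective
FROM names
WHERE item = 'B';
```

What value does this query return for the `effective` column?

Ines

item = B: preferred_name=NULL, nickname=Ines.
preferred_name=NULL, nickname=Ines → Ines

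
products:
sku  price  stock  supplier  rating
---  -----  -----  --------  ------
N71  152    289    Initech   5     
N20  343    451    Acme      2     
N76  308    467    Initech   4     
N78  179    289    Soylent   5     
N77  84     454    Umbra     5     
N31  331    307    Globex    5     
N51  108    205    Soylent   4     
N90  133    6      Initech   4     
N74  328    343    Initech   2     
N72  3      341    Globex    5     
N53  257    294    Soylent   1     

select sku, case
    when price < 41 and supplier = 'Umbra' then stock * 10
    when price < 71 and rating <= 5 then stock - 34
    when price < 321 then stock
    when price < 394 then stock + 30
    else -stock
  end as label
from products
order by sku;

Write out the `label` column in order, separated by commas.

481, 337, 205, 294, 289, 307, 373, 467, 454, 289, 6

sku=N20: price < 394 → 481
sku=N31: price < 394 → 337
sku=N51: price < 321 → 205
sku=N53: price < 321 → 294
sku=N71: price < 321 → 289
sku=N72: price < 71 and rating <= 5 → 307
sku=N74: price < 394 → 373
sku=N76: price < 321 → 467
sku=N77: price < 321 → 454
sku=N78: price < 321 → 289
sku=N90: price < 321 → 6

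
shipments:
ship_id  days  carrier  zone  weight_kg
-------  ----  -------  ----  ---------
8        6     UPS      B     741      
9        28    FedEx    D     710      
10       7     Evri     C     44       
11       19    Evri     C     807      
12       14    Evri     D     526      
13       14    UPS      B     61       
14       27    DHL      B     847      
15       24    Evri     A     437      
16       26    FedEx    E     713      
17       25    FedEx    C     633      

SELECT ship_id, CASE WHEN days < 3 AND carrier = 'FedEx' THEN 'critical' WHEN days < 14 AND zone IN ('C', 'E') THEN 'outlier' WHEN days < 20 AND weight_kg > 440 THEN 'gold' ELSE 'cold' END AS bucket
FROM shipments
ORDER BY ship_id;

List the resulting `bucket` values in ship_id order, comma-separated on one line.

ship_id=8: days < 20 AND weight_kg > 440 → gold
ship_id=9: ELSE → cold
ship_id=10: days < 14 AND zone IN ('C', 'E') → outlier
ship_id=11: days < 20 AND weight_kg > 440 → gold
ship_id=12: days < 20 AND weight_kg > 440 → gold
ship_id=13: ELSE → cold
ship_id=14: ELSE → cold
ship_id=15: ELSE → cold
ship_id=16: ELSE → cold
ship_id=17: ELSE → cold

gold, cold, outlier, gold, gold, cold, cold, cold, cold, cold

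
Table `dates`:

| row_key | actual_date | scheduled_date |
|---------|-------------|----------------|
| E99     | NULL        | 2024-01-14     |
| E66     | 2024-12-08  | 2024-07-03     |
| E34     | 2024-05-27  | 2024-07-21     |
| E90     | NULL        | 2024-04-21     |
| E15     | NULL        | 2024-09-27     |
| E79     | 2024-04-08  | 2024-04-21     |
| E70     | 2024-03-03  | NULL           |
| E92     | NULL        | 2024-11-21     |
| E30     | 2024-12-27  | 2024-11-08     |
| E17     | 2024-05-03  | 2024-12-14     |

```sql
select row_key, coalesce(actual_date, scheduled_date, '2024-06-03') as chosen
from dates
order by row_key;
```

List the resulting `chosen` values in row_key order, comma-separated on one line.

2024-09-27, 2024-05-03, 2024-12-27, 2024-05-27, 2024-12-08, 2024-03-03, 2024-04-08, 2024-04-21, 2024-11-21, 2024-01-14

row_key=E15: actual_date=NULL, scheduled_date=2024-09-27 → 2024-09-27
row_key=E17: actual_date=2024-05-03 → 2024-05-03
row_key=E30: actual_date=2024-12-27 → 2024-12-27
row_key=E34: actual_date=2024-05-27 → 2024-05-27
row_key=E66: actual_date=2024-12-08 → 2024-12-08
row_key=E70: actual_date=2024-03-03 → 2024-03-03
row_key=E79: actual_date=2024-04-08 → 2024-04-08
row_key=E90: actual_date=NULL, scheduled_date=2024-04-21 → 2024-04-21
row_key=E92: actual_date=NULL, scheduled_date=2024-11-21 → 2024-11-21
row_key=E99: actual_date=NULL, scheduled_date=2024-01-14 → 2024-01-14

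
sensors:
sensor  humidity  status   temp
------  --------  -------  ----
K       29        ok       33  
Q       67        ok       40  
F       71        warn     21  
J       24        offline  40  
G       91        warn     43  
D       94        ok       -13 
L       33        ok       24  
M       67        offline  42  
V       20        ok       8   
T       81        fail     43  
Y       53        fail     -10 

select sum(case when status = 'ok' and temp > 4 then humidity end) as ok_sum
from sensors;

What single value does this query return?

sensor=K: ✓ → 29
sensor=Q: ✓ → 67
sensor=F: ✗
sensor=J: ✗
sensor=G: ✗
sensor=D: ✗
sensor=L: ✓ → 33
sensor=M: ✗
sensor=V: ✓ → 20
sensor=T: ✗
sensor=Y: ✗
ok_sum = 29 + 67 + 33 + 20 = 149

149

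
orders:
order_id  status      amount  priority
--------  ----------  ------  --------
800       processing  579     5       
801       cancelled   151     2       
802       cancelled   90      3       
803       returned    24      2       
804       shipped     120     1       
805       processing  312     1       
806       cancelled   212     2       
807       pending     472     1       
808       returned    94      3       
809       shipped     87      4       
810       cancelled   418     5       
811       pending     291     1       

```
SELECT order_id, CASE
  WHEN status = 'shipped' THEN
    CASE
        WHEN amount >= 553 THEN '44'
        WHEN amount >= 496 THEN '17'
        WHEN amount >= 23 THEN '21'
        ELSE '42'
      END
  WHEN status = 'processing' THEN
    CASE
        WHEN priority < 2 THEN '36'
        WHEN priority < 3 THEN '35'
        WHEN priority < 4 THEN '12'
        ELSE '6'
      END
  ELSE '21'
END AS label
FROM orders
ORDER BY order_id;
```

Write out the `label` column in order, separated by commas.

6, 21, 21, 21, 21, 36, 21, 21, 21, 21, 21, 21

order_id=800: status='processing' → inner[ELSE] → 6
order_id=801: status='cancelled' → outer ELSE → 21
order_id=802: status='cancelled' → outer ELSE → 21
order_id=803: status='returned' → outer ELSE → 21
order_id=804: status='shipped' → inner[amount >= 23] → 21
order_id=805: status='processing' → inner[priority < 2] → 36
order_id=806: status='cancelled' → outer ELSE → 21
order_id=807: status='pending' → outer ELSE → 21
order_id=808: status='returned' → outer ELSE → 21
order_id=809: status='shipped' → inner[amount >= 23] → 21
order_id=810: status='cancelled' → outer ELSE → 21
order_id=811: status='pending' → outer ELSE → 21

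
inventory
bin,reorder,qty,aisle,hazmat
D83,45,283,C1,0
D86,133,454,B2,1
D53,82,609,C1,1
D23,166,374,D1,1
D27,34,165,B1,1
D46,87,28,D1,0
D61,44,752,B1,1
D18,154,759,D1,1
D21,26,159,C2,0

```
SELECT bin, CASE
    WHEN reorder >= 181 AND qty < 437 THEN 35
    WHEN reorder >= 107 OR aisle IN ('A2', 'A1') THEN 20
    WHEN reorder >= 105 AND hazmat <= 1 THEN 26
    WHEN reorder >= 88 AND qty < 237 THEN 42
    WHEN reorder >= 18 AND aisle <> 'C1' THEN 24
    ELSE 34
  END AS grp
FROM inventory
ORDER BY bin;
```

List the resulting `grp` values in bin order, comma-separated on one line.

bin=D18: reorder >= 107 OR aisle IN ('A2', 'A1') → 20
bin=D21: reorder >= 18 AND aisle <> 'C1' → 24
bin=D23: reorder >= 107 OR aisle IN ('A2', 'A1') → 20
bin=D27: reorder >= 18 AND aisle <> 'C1' → 24
bin=D46: reorder >= 18 AND aisle <> 'C1' → 24
bin=D53: ELSE → 34
bin=D61: reorder >= 18 AND aisle <> 'C1' → 24
bin=D83: ELSE → 34
bin=D86: reorder >= 107 OR aisle IN ('A2', 'A1') → 20

20, 24, 20, 24, 24, 34, 24, 34, 20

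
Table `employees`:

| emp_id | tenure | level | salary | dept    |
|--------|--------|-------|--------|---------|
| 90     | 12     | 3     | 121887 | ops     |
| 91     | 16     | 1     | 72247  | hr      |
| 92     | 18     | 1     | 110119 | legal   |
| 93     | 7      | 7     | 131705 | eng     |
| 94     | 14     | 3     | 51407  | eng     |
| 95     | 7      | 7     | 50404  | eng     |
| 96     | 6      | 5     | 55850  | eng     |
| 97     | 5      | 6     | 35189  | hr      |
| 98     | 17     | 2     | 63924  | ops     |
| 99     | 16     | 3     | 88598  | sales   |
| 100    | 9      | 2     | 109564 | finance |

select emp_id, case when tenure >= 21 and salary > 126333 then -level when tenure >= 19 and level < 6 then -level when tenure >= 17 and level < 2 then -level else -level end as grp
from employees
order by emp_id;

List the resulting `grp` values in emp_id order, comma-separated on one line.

-3, -1, -1, -7, -3, -7, -5, -6, -2, -3, -2

emp_id=90: ELSE → -3
emp_id=91: ELSE → -1
emp_id=92: tenure >= 17 and level < 2 → -1
emp_id=93: ELSE → -7
emp_id=94: ELSE → -3
emp_id=95: ELSE → -7
emp_id=96: ELSE → -5
emp_id=97: ELSE → -6
emp_id=98: ELSE → -2
emp_id=99: ELSE → -3
emp_id=100: ELSE → -2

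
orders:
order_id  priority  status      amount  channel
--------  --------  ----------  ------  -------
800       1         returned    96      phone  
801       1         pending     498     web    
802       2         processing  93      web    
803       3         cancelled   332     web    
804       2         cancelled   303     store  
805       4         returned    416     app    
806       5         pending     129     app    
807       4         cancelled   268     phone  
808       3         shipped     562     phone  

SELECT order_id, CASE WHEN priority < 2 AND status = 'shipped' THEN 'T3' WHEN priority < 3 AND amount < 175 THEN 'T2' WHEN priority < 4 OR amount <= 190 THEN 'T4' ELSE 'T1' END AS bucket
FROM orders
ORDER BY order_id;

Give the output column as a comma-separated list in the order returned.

T2, T4, T2, T4, T4, T1, T4, T1, T4

order_id=800: priority < 3 AND amount < 175 → T2
order_id=801: priority < 4 OR amount <= 190 → T4
order_id=802: priority < 3 AND amount < 175 → T2
order_id=803: priority < 4 OR amount <= 190 → T4
order_id=804: priority < 4 OR amount <= 190 → T4
order_id=805: ELSE → T1
order_id=806: priority < 4 OR amount <= 190 → T4
order_id=807: ELSE → T1
order_id=808: priority < 4 OR amount <= 190 → T4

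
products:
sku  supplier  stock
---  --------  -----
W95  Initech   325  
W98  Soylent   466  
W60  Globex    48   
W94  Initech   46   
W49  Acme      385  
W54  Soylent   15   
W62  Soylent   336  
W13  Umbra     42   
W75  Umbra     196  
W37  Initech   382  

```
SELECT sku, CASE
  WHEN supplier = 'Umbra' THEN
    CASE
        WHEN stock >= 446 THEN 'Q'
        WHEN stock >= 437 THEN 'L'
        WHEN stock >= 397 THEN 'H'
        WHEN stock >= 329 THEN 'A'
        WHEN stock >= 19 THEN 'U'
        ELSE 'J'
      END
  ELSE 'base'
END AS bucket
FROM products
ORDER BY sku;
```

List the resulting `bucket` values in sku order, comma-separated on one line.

sku=W13: supplier='Umbra' → inner[stock >= 19] → U
sku=W37: supplier='Initech' → outer ELSE → base
sku=W49: supplier='Acme' → outer ELSE → base
sku=W54: supplier='Soylent' → outer ELSE → base
sku=W60: supplier='Globex' → outer ELSE → base
sku=W62: supplier='Soylent' → outer ELSE → base
sku=W75: supplier='Umbra' → inner[stock >= 19] → U
sku=W94: supplier='Initech' → outer ELSE → base
sku=W95: supplier='Initech' → outer ELSE → base
sku=W98: supplier='Soylent' → outer ELSE → base

U, base, base, base, base, base, U, base, base, base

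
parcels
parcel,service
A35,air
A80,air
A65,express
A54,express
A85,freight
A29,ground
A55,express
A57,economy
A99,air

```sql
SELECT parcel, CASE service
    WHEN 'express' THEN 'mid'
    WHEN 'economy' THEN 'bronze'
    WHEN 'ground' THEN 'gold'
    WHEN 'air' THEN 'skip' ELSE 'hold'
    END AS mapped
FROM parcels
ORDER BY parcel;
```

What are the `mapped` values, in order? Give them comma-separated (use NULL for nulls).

gold, skip, mid, mid, bronze, mid, skip, hold, skip

parcel=A29: service='ground' → gold
parcel=A35: service='air' → skip
parcel=A54: service='express' → mid
parcel=A55: service='express' → mid
parcel=A57: service='economy' → bronze
parcel=A65: service='express' → mid
parcel=A80: service='air' → skip
parcel=A85: ELSE → hold
parcel=A99: service='air' → skip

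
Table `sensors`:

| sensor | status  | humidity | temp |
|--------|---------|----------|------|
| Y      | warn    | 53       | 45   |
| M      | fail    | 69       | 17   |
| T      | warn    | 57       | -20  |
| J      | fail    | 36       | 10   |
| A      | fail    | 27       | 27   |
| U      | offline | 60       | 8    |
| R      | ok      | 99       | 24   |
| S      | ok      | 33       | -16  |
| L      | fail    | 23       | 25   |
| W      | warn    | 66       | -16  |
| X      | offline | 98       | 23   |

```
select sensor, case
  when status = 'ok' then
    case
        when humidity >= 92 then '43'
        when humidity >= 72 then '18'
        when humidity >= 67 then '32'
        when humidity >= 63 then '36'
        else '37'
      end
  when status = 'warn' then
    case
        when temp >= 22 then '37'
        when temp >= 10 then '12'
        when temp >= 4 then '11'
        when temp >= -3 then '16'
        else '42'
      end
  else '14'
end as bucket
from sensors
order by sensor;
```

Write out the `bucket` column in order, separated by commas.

14, 14, 14, 14, 43, 37, 42, 14, 42, 14, 37

sensor=A: status='fail' → outer ELSE → 14
sensor=J: status='fail' → outer ELSE → 14
sensor=L: status='fail' → outer ELSE → 14
sensor=M: status='fail' → outer ELSE → 14
sensor=R: status='ok' → inner[humidity >= 92] → 43
sensor=S: status='ok' → inner[ELSE] → 37
sensor=T: status='warn' → inner[ELSE] → 42
sensor=U: status='offline' → outer ELSE → 14
sensor=W: status='warn' → inner[ELSE] → 42
sensor=X: status='offline' → outer ELSE → 14
sensor=Y: status='warn' → inner[temp >= 22] → 37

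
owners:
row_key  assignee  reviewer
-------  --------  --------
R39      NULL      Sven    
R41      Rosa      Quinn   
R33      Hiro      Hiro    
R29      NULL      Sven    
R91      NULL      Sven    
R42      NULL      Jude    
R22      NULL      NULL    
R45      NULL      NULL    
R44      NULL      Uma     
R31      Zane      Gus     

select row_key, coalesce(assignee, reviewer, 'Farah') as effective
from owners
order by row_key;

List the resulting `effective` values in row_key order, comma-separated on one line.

row_key=R22: assignee=NULL, reviewer=NULL, → literal Farah → Farah
row_key=R29: assignee=NULL, reviewer=Sven → Sven
row_key=R31: assignee=Zane → Zane
row_key=R33: assignee=Hiro → Hiro
row_key=R39: assignee=NULL, reviewer=Sven → Sven
row_key=R41: assignee=Rosa → Rosa
row_key=R42: assignee=NULL, reviewer=Jude → Jude
row_key=R44: assignee=NULL, reviewer=Uma → Uma
row_key=R45: assignee=NULL, reviewer=NULL, → literal Farah → Farah
row_key=R91: assignee=NULL, reviewer=Sven → Sven

Farah, Sven, Zane, Hiro, Sven, Rosa, Jude, Uma, Farah, Sven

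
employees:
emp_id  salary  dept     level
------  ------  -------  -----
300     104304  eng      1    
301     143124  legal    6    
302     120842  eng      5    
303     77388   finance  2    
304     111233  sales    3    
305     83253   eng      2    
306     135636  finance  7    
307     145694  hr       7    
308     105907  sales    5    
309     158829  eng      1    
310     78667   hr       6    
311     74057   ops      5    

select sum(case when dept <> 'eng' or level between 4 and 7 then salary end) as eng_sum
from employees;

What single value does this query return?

emp_id=300: ✗
emp_id=301: ✓ → 143124
emp_id=302: ✓ → 120842
emp_id=303: ✓ → 77388
emp_id=304: ✓ → 111233
emp_id=305: ✗
emp_id=306: ✓ → 135636
emp_id=307: ✓ → 145694
emp_id=308: ✓ → 105907
emp_id=309: ✗
emp_id=310: ✓ → 78667
emp_id=311: ✓ → 74057
eng_sum = 143124 + 120842 + 77388 + 111233 + 135636 + 145694 + 105907 + 78667 + 74057 = 992548

992548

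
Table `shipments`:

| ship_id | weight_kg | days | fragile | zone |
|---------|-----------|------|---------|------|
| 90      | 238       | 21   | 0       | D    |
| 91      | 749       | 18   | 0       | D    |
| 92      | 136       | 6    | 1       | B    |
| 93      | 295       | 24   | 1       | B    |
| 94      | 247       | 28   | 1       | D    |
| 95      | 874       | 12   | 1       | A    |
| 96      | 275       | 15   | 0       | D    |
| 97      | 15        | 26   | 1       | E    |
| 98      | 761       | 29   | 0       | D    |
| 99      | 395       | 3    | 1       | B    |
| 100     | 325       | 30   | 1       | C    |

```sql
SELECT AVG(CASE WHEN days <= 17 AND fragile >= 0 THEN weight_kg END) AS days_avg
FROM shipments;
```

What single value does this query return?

420

ship_id=90: ✗
ship_id=91: ✗
ship_id=92: ✓ → 136
ship_id=93: ✗
ship_id=94: ✗
ship_id=95: ✓ → 874
ship_id=96: ✓ → 275
ship_id=97: ✗
ship_id=98: ✗
ship_id=99: ✓ → 395
ship_id=100: ✗
days_avg = (136 + 874 + 275 + 395) / 4 = 420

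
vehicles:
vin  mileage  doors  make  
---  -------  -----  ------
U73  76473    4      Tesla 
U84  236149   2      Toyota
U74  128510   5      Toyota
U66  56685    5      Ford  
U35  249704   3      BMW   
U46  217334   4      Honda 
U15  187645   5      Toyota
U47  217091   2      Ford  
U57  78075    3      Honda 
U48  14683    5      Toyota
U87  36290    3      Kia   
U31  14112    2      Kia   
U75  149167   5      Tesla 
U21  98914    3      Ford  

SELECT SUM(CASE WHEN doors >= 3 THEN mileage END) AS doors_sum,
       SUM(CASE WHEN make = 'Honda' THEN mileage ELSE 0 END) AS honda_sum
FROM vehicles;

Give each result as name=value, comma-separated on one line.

doors_sum=1293480, honda_sum=295409

[doors_sum: doors >= 3]
vin=U73: ✓ → 76473
vin=U84: ✗
vin=U74: ✓ → 128510
vin=U66: ✓ → 56685
vin=U35: ✓ → 249704
vin=U46: ✓ → 217334
vin=U15: ✓ → 187645
vin=U47: ✗
vin=U57: ✓ → 78075
vin=U48: ✓ → 14683
vin=U87: ✓ → 36290
vin=U31: ✗
vin=U75: ✓ → 149167
vin=U21: ✓ → 98914
doors_sum = 76473 + 128510 + 56685 + 249704 + 217334 + 187645 + 78075 + 14683 + 36290 + 149167 + 98914 = 1293480
—
[honda_sum: make = 'Honda']
vin=U73: ✗
vin=U84: ✗
vin=U74: ✗
vin=U66: ✗
vin=U35: ✗
vin=U46: ✓ → 217334
vin=U15: ✗
vin=U47: ✗
vin=U57: ✓ → 78075
vin=U48: ✗
vin=U87: ✗
vin=U31: ✗
vin=U75: ✗
vin=U21: ✗
honda_sum = 217334 + 78075 = 295409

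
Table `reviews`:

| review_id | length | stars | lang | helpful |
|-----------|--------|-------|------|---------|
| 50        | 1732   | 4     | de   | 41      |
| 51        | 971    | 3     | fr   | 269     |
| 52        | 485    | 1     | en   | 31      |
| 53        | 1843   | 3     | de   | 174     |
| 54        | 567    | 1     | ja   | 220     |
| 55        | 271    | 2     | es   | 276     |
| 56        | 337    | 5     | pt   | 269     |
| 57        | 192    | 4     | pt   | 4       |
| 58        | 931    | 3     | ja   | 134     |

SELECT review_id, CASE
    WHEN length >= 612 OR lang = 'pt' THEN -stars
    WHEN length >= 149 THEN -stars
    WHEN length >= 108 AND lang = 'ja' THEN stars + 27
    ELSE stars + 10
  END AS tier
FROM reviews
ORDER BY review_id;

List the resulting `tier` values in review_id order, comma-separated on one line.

review_id=50: length >= 612 OR lang = 'pt' → -4
review_id=51: length >= 612 OR lang = 'pt' → -3
review_id=52: length >= 149 → -1
review_id=53: length >= 612 OR lang = 'pt' → -3
review_id=54: length >= 149 → -1
review_id=55: length >= 149 → -2
review_id=56: length >= 612 OR lang = 'pt' → -5
review_id=57: length >= 612 OR lang = 'pt' → -4
review_id=58: length >= 612 OR lang = 'pt' → -3

-4, -3, -1, -3, -1, -2, -5, -4, -3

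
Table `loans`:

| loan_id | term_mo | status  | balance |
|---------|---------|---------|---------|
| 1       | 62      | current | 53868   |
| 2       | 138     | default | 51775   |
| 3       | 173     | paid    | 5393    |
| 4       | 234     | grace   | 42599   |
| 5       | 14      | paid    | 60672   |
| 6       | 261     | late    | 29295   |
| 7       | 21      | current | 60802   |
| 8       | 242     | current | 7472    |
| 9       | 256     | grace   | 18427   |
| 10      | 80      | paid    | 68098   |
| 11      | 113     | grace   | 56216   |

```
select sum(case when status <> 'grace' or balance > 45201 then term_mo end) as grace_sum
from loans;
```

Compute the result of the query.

1104

loan_id=1: ✓ → 62
loan_id=2: ✓ → 138
loan_id=3: ✓ → 173
loan_id=4: ✗
loan_id=5: ✓ → 14
loan_id=6: ✓ → 261
loan_id=7: ✓ → 21
loan_id=8: ✓ → 242
loan_id=9: ✗
loan_id=10: ✓ → 80
loan_id=11: ✓ → 113
grace_sum = 62 + 138 + 173 + 14 + 261 + 21 + 242 + 80 + 113 = 1104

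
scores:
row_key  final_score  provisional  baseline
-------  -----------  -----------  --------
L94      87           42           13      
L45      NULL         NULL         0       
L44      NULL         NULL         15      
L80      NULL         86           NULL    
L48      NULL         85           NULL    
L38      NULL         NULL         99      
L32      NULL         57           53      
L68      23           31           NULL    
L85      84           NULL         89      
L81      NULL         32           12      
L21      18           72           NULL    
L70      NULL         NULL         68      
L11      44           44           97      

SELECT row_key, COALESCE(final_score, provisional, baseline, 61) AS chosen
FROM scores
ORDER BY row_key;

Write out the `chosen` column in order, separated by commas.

44, 18, 57, 99, 15, 0, 85, 23, 68, 86, 32, 84, 87

row_key=L11: final_score=44 → 44
row_key=L21: final_score=18 → 18
row_key=L32: final_score=NULL, provisional=57 → 57
row_key=L38: final_score=NULL, provisional=NULL, baseline=99 → 99
row_key=L44: final_score=NULL, provisional=NULL, baseline=15 → 15
row_key=L45: final_score=NULL, provisional=NULL, baseline=0 → 0
row_key=L48: final_score=NULL, provisional=85 → 85
row_key=L68: final_score=23 → 23
row_key=L70: final_score=NULL, provisional=NULL, baseline=68 → 68
row_key=L80: final_score=NULL, provisional=86 → 86
row_key=L81: final_score=NULL, provisional=32 → 32
row_key=L85: final_score=84 → 84
row_key=L94: final_score=87 → 87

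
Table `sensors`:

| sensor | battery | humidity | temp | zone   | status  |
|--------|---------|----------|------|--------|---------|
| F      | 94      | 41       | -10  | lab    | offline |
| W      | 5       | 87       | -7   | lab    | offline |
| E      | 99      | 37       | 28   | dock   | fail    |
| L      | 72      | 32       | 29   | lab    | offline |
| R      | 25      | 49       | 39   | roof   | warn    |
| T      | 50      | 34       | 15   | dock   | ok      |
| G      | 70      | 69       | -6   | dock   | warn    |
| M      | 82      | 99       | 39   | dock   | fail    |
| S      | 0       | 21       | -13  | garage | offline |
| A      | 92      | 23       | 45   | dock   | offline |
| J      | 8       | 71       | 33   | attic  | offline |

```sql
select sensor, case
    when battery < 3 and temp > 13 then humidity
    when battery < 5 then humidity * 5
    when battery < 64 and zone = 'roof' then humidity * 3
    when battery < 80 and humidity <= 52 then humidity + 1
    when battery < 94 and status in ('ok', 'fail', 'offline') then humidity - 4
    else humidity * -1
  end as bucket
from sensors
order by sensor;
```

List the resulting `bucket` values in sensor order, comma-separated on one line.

19, -37, -41, -69, 67, 33, 95, 147, 105, 35, 83

sensor=A: battery < 94 and status in ('ok', 'fail', 'offline') → 19
sensor=E: ELSE → -37
sensor=F: ELSE → -41
sensor=G: ELSE → -69
sensor=J: battery < 94 and status in ('ok', 'fail', 'offline') → 67
sensor=L: battery < 80 and humidity <= 52 → 33
sensor=M: battery < 94 and status in ('ok', 'fail', 'offline') → 95
sensor=R: battery < 64 and zone = 'roof' → 147
sensor=S: battery < 5 → 105
sensor=T: battery < 80 and humidity <= 52 → 35
sensor=W: battery < 94 and status in ('ok', 'fail', 'offline') → 83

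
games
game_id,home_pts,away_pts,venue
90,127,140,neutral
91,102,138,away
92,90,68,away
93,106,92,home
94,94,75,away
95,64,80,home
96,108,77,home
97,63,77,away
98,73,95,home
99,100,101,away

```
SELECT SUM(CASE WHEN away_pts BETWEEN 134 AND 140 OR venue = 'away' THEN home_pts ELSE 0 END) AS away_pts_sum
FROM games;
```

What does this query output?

576

game_id=90: ✓ → 127
game_id=91: ✓ → 102
game_id=92: ✓ → 90
game_id=93: ✗
game_id=94: ✓ → 94
game_id=95: ✗
game_id=96: ✗
game_id=97: ✓ → 63
game_id=98: ✗
game_id=99: ✓ → 100
away_pts_sum = 127 + 102 + 90 + 94 + 63 + 100 = 576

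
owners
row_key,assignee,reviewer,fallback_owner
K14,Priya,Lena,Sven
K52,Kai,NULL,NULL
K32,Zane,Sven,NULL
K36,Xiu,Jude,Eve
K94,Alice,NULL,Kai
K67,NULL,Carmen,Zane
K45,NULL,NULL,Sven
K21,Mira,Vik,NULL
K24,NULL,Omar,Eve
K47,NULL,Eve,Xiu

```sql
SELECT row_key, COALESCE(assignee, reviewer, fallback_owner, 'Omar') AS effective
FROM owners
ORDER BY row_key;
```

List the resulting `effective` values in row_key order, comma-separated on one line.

row_key=K14: assignee=Priya → Priya
row_key=K21: assignee=Mira → Mira
row_key=K24: assignee=NULL, reviewer=Omar → Omar
row_key=K32: assignee=Zane → Zane
row_key=K36: assignee=Xiu → Xiu
row_key=K45: assignee=NULL, reviewer=NULL, fallback_owner=Sven → Sven
row_key=K47: assignee=NULL, reviewer=Eve → Eve
row_key=K52: assignee=Kai → Kai
row_key=K67: assignee=NULL, reviewer=Carmen → Carmen
row_key=K94: assignee=Alice → Alice

Priya, Mira, Omar, Zane, Xiu, Sven, Eve, Kai, Carmen, Alice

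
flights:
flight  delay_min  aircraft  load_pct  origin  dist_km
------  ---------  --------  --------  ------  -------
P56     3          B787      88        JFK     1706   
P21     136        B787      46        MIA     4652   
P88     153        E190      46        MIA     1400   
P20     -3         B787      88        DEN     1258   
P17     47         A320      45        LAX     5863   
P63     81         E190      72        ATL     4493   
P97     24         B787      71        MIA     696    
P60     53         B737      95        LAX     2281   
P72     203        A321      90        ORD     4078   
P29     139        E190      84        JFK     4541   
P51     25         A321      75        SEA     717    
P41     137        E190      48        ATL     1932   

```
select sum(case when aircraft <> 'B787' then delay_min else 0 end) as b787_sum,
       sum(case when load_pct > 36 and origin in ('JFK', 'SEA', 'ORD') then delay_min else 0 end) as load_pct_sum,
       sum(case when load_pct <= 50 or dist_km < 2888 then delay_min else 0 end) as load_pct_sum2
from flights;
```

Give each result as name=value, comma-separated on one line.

b787_sum=838, load_pct_sum=370, load_pct_sum2=575

[b787_sum: aircraft <> 'B787']
flight=P56: ✗
flight=P21: ✗
flight=P88: ✓ → 153
flight=P20: ✗
flight=P17: ✓ → 47
flight=P63: ✓ → 81
flight=P97: ✗
flight=P60: ✓ → 53
flight=P72: ✓ → 203
flight=P29: ✓ → 139
flight=P51: ✓ → 25
flight=P41: ✓ → 137
b787_sum = 153 + 47 + 81 + 53 + 203 + 139 + 25 + 137 = 838
—
[load_pct_sum: load_pct > 36 and origin in ('JFK', 'SEA', 'ORD')]
flight=P56: ✓ → 3
flight=P21: ✗
flight=P88: ✗
flight=P20: ✗
flight=P17: ✗
flight=P63: ✗
flight=P97: ✗
flight=P60: ✗
flight=P72: ✓ → 203
flight=P29: ✓ → 139
flight=P51: ✓ → 25
flight=P41: ✗
load_pct_sum = 3 + 203 + 139 + 25 = 370
—
[load_pct_sum2: load_pct <= 50 or dist_km < 2888]
flight=P56: ✓ → 3
flight=P21: ✓ → 136
flight=P88: ✓ → 153
flight=P20: ✓ → -3
flight=P17: ✓ → 47
flight=P63: ✗
flight=P97: ✓ → 24
flight=P60: ✓ → 53
flight=P72: ✗
flight=P29: ✗
flight=P51: ✓ → 25
flight=P41: ✓ → 137
load_pct_sum2 = 3 + 136 + 153 + -3 + 47 + 24 + 53 + 25 + 137 = 575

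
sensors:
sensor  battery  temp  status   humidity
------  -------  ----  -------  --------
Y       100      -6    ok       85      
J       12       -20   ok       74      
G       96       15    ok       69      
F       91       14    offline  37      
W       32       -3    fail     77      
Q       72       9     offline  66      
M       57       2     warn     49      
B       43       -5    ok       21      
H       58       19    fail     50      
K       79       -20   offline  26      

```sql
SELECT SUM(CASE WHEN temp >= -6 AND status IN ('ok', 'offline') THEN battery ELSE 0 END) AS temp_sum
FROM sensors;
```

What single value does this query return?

402

sensor=Y: ✓ → 100
sensor=J: ✗
sensor=G: ✓ → 96
sensor=F: ✓ → 91
sensor=W: ✗
sensor=Q: ✓ → 72
sensor=M: ✗
sensor=B: ✓ → 43
sensor=H: ✗
sensor=K: ✗
temp_sum = 100 + 96 + 91 + 72 + 43 = 402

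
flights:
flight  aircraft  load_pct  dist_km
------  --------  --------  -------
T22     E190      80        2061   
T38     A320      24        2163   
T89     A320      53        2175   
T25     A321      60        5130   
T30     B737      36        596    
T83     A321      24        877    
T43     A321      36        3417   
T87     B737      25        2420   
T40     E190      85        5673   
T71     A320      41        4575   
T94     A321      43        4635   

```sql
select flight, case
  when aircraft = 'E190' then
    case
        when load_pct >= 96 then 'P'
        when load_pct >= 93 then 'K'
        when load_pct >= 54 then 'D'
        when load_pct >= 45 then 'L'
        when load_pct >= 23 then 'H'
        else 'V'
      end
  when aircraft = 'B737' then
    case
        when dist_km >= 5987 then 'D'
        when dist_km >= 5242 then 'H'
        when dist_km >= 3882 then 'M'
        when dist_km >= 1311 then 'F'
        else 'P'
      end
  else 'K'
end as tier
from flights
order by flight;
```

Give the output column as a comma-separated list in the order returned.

D, K, P, K, D, K, K, K, F, K, K

flight=T22: aircraft='E190' → inner[load_pct >= 54] → D
flight=T25: aircraft='A321' → outer ELSE → K
flight=T30: aircraft='B737' → inner[ELSE] → P
flight=T38: aircraft='A320' → outer ELSE → K
flight=T40: aircraft='E190' → inner[load_pct >= 54] → D
flight=T43: aircraft='A321' → outer ELSE → K
flight=T71: aircraft='A320' → outer ELSE → K
flight=T83: aircraft='A321' → outer ELSE → K
flight=T87: aircraft='B737' → inner[dist_km >= 1311] → F
flight=T89: aircraft='A320' → outer ELSE → K
flight=T94: aircraft='A321' → outer ELSE → K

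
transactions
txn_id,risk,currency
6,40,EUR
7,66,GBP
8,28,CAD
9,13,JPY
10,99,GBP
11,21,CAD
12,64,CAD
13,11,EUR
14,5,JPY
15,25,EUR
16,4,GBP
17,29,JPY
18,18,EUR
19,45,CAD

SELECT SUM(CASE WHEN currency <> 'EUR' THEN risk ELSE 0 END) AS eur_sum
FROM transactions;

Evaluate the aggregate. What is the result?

txn_id=6: ✗
txn_id=7: ✓ → 66
txn_id=8: ✓ → 28
txn_id=9: ✓ → 13
txn_id=10: ✓ → 99
txn_id=11: ✓ → 21
txn_id=12: ✓ → 64
txn_id=13: ✗
txn_id=14: ✓ → 5
txn_id=15: ✗
txn_id=16: ✓ → 4
txn_id=17: ✓ → 29
txn_id=18: ✗
txn_id=19: ✓ → 45
eur_sum = 66 + 28 + 13 + 99 + 21 + 64 + 5 + 4 + 29 + 45 = 374

374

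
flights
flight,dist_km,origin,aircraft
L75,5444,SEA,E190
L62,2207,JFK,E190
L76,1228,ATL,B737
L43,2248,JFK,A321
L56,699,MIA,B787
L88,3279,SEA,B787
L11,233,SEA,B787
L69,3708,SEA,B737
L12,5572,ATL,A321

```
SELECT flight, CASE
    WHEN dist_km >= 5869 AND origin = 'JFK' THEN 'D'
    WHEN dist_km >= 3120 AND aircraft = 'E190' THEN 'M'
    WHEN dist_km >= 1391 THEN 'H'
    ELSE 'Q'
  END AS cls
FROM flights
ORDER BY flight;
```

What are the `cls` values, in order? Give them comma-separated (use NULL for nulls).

flight=L11: ELSE → Q
flight=L12: dist_km >= 1391 → H
flight=L43: dist_km >= 1391 → H
flight=L56: ELSE → Q
flight=L62: dist_km >= 1391 → H
flight=L69: dist_km >= 1391 → H
flight=L75: dist_km >= 3120 AND aircraft = 'E190' → M
flight=L76: ELSE → Q
flight=L88: dist_km >= 1391 → H

Q, H, H, Q, H, H, M, Q, H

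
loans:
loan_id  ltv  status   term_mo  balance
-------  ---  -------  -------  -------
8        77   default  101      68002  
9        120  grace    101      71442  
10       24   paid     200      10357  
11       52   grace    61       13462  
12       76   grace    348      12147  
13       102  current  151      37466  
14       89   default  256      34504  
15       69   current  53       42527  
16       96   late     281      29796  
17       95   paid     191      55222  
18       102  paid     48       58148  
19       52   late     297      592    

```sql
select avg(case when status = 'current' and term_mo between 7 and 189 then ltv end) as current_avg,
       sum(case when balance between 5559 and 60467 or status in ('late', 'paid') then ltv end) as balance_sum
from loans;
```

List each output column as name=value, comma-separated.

[current_avg: status = 'current' and term_mo between 7 and 189]
loan_id=8: ✗
loan_id=9: ✗
loan_id=10: ✗
loan_id=11: ✗
loan_id=12: ✗
loan_id=13: ✓ → 102
loan_id=14: ✗
loan_id=15: ✓ → 69
loan_id=16: ✗
loan_id=17: ✗
loan_id=18: ✗
loan_id=19: ✗
current_avg = (102 + 69) / 2 = 85.5
—
[balance_sum: balance between 5559 and 60467 or status in ('late', 'paid')]
loan_id=8: ✗
loan_id=9: ✗
loan_id=10: ✓ → 24
loan_id=11: ✓ → 52
loan_id=12: ✓ → 76
loan_id=13: ✓ → 102
loan_id=14: ✓ → 89
loan_id=15: ✓ → 69
loan_id=16: ✓ → 96
loan_id=17: ✓ → 95
loan_id=18: ✓ → 102
loan_id=19: ✓ → 52
balance_sum = 24 + 52 + 76 + 102 + 89 + 69 + 96 + 95 + 102 + 52 = 757

current_avg=85.5, balance_sum=757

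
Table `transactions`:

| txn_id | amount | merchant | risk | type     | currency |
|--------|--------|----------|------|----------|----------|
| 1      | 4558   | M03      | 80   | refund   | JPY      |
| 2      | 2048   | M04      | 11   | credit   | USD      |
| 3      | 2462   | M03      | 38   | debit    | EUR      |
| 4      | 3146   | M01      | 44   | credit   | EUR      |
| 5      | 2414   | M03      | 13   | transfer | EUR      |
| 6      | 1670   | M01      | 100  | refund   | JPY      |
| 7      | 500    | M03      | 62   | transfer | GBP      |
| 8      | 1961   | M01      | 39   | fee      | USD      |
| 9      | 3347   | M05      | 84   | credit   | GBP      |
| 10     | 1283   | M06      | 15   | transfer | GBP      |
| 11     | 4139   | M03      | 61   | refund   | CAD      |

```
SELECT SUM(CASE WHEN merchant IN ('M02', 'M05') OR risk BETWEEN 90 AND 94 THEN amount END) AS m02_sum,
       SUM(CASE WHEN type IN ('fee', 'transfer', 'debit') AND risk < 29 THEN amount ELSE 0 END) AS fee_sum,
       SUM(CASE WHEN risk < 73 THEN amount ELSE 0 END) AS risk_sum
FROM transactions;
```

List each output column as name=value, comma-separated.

[m02_sum: merchant IN ('M02', 'M05') OR risk BETWEEN 90 AND 94]
txn_id=1: ✗
txn_id=2: ✗
txn_id=3: ✗
txn_id=4: ✗
txn_id=5: ✗
txn_id=6: ✗
txn_id=7: ✗
txn_id=8: ✗
txn_id=9: ✓ → 3347
txn_id=10: ✗
txn_id=11: ✗
m02_sum = 3347
—
[fee_sum: type IN ('fee', 'transfer', 'debit') AND risk < 29]
txn_id=1: ✗
txn_id=2: ✗
txn_id=3: ✗
txn_id=4: ✗
txn_id=5: ✓ → 2414
txn_id=6: ✗
txn_id=7: ✗
txn_id=8: ✗
txn_id=9: ✗
txn_id=10: ✓ → 1283
txn_id=11: ✗
fee_sum = 2414 + 1283 = 3697
—
[risk_sum: risk < 73]
txn_id=1: ✗
txn_id=2: ✓ → 2048
txn_id=3: ✓ → 2462
txn_id=4: ✓ → 3146
txn_id=5: ✓ → 2414
txn_id=6: ✗
txn_id=7: ✓ → 500
txn_id=8: ✓ → 1961
txn_id=9: ✗
txn_id=10: ✓ → 1283
txn_id=11: ✓ → 4139
risk_sum = 2048 + 2462 + 3146 + 2414 + 500 + 1961 + 1283 + 4139 = 17953

m02_sum=3347, fee_sum=3697, risk_sum=17953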